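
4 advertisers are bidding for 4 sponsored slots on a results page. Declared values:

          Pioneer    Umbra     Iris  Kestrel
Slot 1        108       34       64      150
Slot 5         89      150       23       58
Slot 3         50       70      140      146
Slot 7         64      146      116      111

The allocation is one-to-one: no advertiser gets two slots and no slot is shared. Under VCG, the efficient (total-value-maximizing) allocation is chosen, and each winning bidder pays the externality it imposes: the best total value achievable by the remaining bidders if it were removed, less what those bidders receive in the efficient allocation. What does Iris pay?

Efficient allocation: Pioneer→Slot 5 ($89), Umbra→Slot 7 ($146), Iris→Slot 3 ($140), Kestrel→Slot 1 ($150); total welfare W = $525.
Iris receives Slot 3 at value $140, so the others get W − 140 = $385.
Without Iris: best allocation of the remaining 3 bidders over all 4 slots is Pioneer→Slot 1 ($108), Umbra→Slot 5 ($150), Kestrel→Slot 3 ($146), total $404.
VCG payment = (others' best without Iris) − (others' welfare with Iris) = 404 − 385 = $19.

Iris pays $19.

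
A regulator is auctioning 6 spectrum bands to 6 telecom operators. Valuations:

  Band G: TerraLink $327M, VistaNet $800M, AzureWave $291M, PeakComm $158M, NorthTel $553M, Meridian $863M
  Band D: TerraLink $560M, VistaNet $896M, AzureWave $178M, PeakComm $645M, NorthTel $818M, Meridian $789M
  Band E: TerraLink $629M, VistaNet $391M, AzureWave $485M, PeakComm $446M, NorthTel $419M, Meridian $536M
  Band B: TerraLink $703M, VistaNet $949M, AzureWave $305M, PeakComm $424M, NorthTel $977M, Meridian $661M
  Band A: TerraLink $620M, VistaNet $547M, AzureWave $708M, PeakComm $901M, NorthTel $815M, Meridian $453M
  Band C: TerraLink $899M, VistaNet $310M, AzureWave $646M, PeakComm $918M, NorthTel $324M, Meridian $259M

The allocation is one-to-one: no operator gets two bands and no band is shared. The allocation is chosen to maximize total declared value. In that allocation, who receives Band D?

This is the linear assignment problem.
Optimal: TerraLink→Band C ($899M), VistaNet→Band D ($896M), AzureWave→Band E ($485M), PeakComm→Band A ($901M), NorthTel→Band B ($977M), Meridian→Band G ($863M) — total 899+896+485+901+977+863 = $5021M.
Row-greedy (each operator in turn takes its best remaining band) gives $4290M, worse by 731.
No other one-to-one assignment exceeds $5021M.
VistaNet's own top band is Band B ($949M), but forcing VistaNet→Band B and reassigning the rest optimally gives only $4915M — worse by 106.

VistaNet receives Band D.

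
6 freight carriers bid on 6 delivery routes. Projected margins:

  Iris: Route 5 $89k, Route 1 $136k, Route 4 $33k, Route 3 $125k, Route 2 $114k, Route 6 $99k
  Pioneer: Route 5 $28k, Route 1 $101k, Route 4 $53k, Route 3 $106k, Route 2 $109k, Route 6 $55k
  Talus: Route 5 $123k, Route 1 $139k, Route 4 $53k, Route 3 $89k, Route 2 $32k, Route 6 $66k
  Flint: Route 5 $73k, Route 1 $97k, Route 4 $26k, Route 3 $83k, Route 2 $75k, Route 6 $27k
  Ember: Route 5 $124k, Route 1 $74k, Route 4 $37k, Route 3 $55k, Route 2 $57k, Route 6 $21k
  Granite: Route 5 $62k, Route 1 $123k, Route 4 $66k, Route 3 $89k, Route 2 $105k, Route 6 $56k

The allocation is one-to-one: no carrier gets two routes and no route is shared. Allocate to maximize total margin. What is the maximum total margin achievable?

Maximum total: $620k

This is the linear assignment problem.
Optimal: Iris→Route 6 ($99k), Pioneer→Route 2 ($109k), Talus→Route 1 ($139k), Flint→Route 3 ($83k), Ember→Route 5 ($124k), Granite→Route 4 ($66k) — total 99+109+139+83+124+66 = $620k.
Max-entry greedy (repeatedly take the single best remaining cell) gives $590k, worse by 30.
Next-best assignment: Iris→Route 6, Pioneer→Route 3, Talus→Route 1, Flint→Route 2, Ember→Route 5, Granite→Route 4 = $609k.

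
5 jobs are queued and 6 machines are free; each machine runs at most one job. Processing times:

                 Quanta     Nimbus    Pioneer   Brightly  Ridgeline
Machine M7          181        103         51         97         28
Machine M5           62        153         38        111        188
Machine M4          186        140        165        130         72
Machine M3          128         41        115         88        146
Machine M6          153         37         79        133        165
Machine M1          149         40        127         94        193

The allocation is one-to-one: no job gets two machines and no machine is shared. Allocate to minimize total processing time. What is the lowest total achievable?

Min total: 297 min

Optimal: Quanta→Machine M5 (62 min), Nimbus→Machine M1 (40 min), Pioneer→Machine M6 (79 min), Brightly→Machine M3 (88 min), Ridgeline→Machine M7 (28 min) — total 62+40+79+88+28 = 297 min.
Min-entry greedy (repeatedly take the single cheapest remaining cell) gives 340 min, worse by 43.
Swapping Brightly↔Ridgeline (Brightly→Machine M7 97 min, Ridgeline→Machine M3 146 min) adds 127.
Checked against all permutations: 297 min is optimal.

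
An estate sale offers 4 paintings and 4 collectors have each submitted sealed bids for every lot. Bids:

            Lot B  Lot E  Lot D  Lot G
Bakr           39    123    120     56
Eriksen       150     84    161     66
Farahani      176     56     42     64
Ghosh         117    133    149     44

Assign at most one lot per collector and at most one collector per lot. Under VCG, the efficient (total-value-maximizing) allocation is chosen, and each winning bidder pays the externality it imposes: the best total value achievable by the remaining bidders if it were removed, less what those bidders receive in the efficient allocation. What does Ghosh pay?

Efficient allocation: Bakr→Lot G ($56), Eriksen→Lot D ($161), Farahani→Lot B ($176), Ghosh→Lot E ($133); total welfare W = $526.
Ghosh receives Lot E at value $133, so the others get W − 133 = $393.
Without Ghosh: best allocation of the remaining 3 bidders over all 4 lots is Bakr→Lot E ($123), Eriksen→Lot D ($161), Farahani→Lot B ($176), total $460.
VCG payment = (others' best without Ghosh) − (others' welfare with Ghosh) = 460 − 393 = $67.

Ghosh pays $67.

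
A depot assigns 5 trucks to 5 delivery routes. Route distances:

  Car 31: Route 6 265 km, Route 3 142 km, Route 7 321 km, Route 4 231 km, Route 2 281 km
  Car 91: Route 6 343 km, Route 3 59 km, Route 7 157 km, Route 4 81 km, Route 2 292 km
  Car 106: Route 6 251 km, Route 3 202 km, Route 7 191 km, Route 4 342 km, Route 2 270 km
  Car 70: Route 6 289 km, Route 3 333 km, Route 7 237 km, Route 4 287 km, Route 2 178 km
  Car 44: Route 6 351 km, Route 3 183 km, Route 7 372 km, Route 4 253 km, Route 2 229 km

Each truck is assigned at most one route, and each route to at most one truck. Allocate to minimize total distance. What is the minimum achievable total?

Optimal: Car 31→Route 6 (265 km), Car 91→Route 4 (81 km), Car 106→Route 7 (191 km), Car 70→Route 2 (178 km), Car 44→Route 3 (183 km) — total 265+81+191+178+183 = 898 km.
Column-greedy (each route in turn goes to its cheapest remaining truck) gives 1007 km, worse by 109.
Next-best assignment: Car 31→Route 3, Car 91→Route 4, Car 106→Route 7, Car 70→Route 6, Car 44→Route 2 = 932 km.
Swapping Car 70↔Car 91 (Car 70→Route 4 287 km, Car 91→Route 2 292 km) adds 320.
No other one-to-one assignment undercuts 898 km.

Minimum total: 898 km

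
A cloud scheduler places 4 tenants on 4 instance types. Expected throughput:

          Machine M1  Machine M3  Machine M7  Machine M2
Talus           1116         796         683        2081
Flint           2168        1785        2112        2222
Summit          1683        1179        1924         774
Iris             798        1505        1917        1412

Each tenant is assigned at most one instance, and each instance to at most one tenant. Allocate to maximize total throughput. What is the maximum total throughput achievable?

Treat this as an assignment problem: match each tenant to one instance.
Optimal: Talus→Machine M2 (2081 ops/s), Flint→Machine M1 (2168 ops/s), Summit→Machine M7 (1924 ops/s), Iris→Machine M3 (1505 ops/s) — total 2081+2168+1924+1505 = 7678 ops/s.
Max-entry greedy (repeatedly take the single best remaining cell) gives 6767 ops/s, worse by 911.
Next-best assignment: Talus→Machine M2, Flint→Machine M3, Summit→Machine M1, Iris→Machine M7 = 7466 ops/s.

Maximum total: 7678 ops/s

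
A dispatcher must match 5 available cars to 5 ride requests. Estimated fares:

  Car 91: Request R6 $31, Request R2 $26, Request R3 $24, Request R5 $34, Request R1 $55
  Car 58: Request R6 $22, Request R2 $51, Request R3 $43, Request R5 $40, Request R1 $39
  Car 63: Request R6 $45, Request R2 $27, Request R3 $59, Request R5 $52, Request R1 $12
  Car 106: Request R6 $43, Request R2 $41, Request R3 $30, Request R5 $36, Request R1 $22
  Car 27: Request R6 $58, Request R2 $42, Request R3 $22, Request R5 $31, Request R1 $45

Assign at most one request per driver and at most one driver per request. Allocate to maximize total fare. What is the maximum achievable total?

Maximum total: $259

Optimal: Car 91→Request R1 ($55), Car 58→Request R2 ($51), Car 63→Request R3 ($59), Car 106→Request R5 ($36), Car 27→Request R6 ($58) — total 55+51+59+36+58 = $259.
Row-greedy (each driver in turn takes its best remaining request) gives $239, worse by 20.
No other one-to-one assignment exceeds $259.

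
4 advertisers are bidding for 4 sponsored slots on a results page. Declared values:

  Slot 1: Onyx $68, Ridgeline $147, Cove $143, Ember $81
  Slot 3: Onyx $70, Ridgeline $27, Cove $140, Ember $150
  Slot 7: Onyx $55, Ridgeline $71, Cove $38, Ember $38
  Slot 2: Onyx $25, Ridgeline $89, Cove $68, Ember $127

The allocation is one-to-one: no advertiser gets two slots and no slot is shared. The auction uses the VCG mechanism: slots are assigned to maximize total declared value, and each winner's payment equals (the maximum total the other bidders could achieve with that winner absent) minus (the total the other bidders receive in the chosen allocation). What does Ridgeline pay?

Efficient allocation: Onyx→Slot 7 ($55), Ridgeline→Slot 1 ($147), Cove→Slot 3 ($140), Ember→Slot 2 ($127); total welfare W = $469.
Ridgeline receives Slot 1 at value $147, so the others get W − 147 = $322.
Without Ridgeline: best allocation of the remaining 3 bidders over all 4 slots is Onyx→Slot 7 ($55), Cove→Slot 1 ($143), Ember→Slot 3 ($150), total $348.
VCG payment = (others' best without Ridgeline) − (others' welfare with Ridgeline) = 348 − 322 = $26.

Ridgeline pays $26.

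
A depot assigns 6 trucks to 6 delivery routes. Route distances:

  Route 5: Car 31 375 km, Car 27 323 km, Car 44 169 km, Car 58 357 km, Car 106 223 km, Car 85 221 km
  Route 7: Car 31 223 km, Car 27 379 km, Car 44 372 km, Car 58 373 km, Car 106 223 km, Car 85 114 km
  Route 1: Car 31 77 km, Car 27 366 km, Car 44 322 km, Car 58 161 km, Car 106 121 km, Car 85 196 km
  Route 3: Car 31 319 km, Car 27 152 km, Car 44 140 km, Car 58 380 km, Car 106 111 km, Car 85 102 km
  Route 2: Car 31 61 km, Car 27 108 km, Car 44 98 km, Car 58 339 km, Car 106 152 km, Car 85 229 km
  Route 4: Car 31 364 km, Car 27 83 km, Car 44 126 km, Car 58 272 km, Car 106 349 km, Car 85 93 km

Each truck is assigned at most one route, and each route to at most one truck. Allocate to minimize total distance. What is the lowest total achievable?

This is the linear assignment problem.
Optimal: Car 31→Route 2 (61 km), Car 27→Route 4 (83 km), Car 44→Route 5 (169 km), Car 58→Route 1 (161 km), Car 106→Route 3 (111 km), Car 85→Route 7 (114 km) — total 61+83+169+161+111+114 = 699 km.
Column-greedy (each route in turn goes to its cheapest remaining truck) gives 851 km, worse by 152.

Min total: 699 km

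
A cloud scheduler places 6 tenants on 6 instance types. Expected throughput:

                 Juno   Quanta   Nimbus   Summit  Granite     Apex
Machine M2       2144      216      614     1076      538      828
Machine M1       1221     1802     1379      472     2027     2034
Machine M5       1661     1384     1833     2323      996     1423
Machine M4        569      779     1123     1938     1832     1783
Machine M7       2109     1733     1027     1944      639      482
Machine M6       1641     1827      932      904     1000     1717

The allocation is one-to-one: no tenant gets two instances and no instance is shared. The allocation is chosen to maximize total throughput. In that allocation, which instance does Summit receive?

Optimal: Juno→Machine M2 (2144 ops/s), Quanta→Machine M6 (1827 ops/s), Nimbus→Machine M5 (1833 ops/s), Summit→Machine M7 (1944 ops/s), Granite→Machine M4 (1832 ops/s), Apex→Machine M1 (2034 ops/s) — total 2144+1827+1833+1944+1832+2034 = 11614 ops/s.
Row-greedy (each tenant in turn takes its best remaining instance) gives 11558 ops/s, worse by 56.
Next-best assignment: Juno→Machine M2, Quanta→Machine M6, Nimbus→Machine M5, Summit→Machine M7, Granite→Machine M1, Apex→Machine M4 = 11558 ops/s.
Swapping Juno↔Summit (Juno→Machine M7 2109 ops/s, Summit→Machine M2 1076 ops/s) loses 903.
Summit's own top instance is Machine M5 (2323 ops/s), but forcing Summit→Machine M5 and reassigning the rest optimally gives only 11187 ops/s — worse by 427.

Summit receives Machine M7.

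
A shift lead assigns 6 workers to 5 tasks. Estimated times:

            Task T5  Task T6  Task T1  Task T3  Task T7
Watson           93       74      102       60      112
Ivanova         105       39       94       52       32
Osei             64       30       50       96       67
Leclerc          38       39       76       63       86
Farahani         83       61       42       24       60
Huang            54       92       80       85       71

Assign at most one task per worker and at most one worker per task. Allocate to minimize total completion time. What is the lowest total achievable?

Minimum total: 199 min

This is a one-to-one assignment (minimum-cost bipartite matching).
Optimal: Huang→Task T5 (54 min), Leclerc→Task T6 (39 min), Osei→Task T1 (50 min), Farahani→Task T3 (24 min), Ivanova→Task T7 (32 min) — total 54+39+50+24+32 = 199 min.
Min-entry greedy (repeatedly take the single cheapest remaining cell) gives 204 min, worse by 5.
Next-best assignment: Leclerc→Task T5, Osei→Task T6, Farahani→Task T1, Watson→Task T3, Ivanova→Task T7 = 202 min.
Checked against all permutations: 199 min is optimal.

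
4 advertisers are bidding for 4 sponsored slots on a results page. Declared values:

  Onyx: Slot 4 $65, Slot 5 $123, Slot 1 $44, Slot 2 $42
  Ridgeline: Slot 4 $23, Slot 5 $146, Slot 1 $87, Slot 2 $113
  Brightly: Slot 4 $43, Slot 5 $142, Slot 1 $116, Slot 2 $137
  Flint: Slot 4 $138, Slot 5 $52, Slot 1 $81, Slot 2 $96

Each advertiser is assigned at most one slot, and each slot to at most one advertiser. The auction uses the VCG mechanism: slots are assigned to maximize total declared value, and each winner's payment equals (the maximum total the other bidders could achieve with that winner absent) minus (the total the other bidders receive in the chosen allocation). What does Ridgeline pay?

Ridgeline pays $21.

Efficient allocation: Onyx→Slot 5 ($123), Ridgeline→Slot 2 ($113), Brightly→Slot 1 ($116), Flint→Slot 4 ($138); total welfare W = $490.
Ridgeline receives Slot 2 at value $113, so the others get W − 113 = $377.
Without Ridgeline: best allocation of the remaining 3 bidders over all 4 slots is Onyx→Slot 5 ($123), Brightly→Slot 2 ($137), Flint→Slot 4 ($138), total $398.
VCG payment = (others' best without Ridgeline) − (others' welfare with Ridgeline) = 398 − 377 = $21.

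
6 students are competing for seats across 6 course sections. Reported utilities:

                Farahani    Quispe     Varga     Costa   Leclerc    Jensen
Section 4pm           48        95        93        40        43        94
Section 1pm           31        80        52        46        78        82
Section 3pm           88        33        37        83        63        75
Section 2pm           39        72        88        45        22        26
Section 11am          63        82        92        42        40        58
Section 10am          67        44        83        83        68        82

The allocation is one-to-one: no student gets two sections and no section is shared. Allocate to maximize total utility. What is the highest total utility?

Maximum total: 513 points

Optimal: Farahani→Section 3pm (88 points), Quispe→Section 11am (82 points), Varga→Section 2pm (88 points), Costa→Section 10am (83 points), Leclerc→Section 1pm (78 points), Jensen→Section 4pm (94 points) — total 88+82+88+83+78+94 = 513 points.
Column-greedy (each section in turn goes to its best remaining student) gives 463 points, worse by 50.
Next-best assignment: Farahani→Section 3pm, Quispe→Section 2pm, Varga→Section 11am, Costa→Section 10am, Leclerc→Section 1pm, Jensen→Section 4pm = 507 points.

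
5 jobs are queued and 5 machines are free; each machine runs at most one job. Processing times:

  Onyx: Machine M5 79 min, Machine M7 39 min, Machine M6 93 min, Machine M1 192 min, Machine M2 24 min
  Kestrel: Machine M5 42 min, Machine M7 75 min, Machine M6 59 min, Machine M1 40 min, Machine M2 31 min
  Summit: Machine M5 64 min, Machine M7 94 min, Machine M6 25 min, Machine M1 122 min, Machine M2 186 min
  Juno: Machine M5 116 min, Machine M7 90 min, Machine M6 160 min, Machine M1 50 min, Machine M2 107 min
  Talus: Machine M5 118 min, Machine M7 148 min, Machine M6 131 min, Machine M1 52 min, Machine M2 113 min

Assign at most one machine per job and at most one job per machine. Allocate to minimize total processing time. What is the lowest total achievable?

This is a one-to-one assignment (minimum-cost bipartite matching).
Optimal: Onyx→Machine M2 (24 min), Kestrel→Machine M5 (42 min), Summit→Machine M6 (25 min), Juno→Machine M7 (90 min), Talus→Machine M1 (52 min) — total 24+42+25+90+52 = 233 min.
Min-entry greedy (repeatedly take the single cheapest remaining cell) gives 297 min, worse by 64.
Next-best assignment: Onyx→Machine M7, Kestrel→Machine M2, Summit→Machine M6, Juno→Machine M5, Talus→Machine M1 = 263 min.
Swapping Onyx↔Juno (Onyx→Machine M7 39 min, Juno→Machine M2 107 min) adds 32.

Min total: 233 min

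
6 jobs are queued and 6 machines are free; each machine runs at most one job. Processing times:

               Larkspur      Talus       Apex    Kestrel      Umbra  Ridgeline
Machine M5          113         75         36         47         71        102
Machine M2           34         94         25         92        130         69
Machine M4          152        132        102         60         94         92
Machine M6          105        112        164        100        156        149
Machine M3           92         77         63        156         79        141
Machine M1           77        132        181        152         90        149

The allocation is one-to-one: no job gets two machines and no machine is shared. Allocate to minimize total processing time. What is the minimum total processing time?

Minimum total: 429 min

Optimal: Larkspur→Machine M2 (34 min), Talus→Machine M3 (77 min), Apex→Machine M5 (36 min), Kestrel→Machine M6 (100 min), Umbra→Machine M1 (90 min), Ridgeline→Machine M4 (92 min) — total 34+77+36+100+90+92 = 429 min.
Next-best assignment: Larkspur→Machine M1, Talus→Machine M6, Apex→Machine M2, Kestrel→Machine M5, Umbra→Machine M3, Ridgeline→Machine M4 = 432 min.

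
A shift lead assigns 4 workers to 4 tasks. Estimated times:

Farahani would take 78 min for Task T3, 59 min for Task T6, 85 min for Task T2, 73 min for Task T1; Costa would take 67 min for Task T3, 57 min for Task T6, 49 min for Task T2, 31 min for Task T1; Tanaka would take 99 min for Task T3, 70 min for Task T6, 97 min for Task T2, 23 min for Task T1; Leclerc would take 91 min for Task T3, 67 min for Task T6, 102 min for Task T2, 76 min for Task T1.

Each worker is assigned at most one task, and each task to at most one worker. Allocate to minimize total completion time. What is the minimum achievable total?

This is a one-to-one assignment (minimum-cost bipartite matching).
Optimal: Farahani→Task T3 (78 min), Costa→Task T2 (49 min), Tanaka→Task T1 (23 min), Leclerc→Task T6 (67 min) — total 78+49+23+67 = 217 min.
Row-greedy (each worker in turn takes its cheapest remaining task) gives 278 min, worse by 61.
Swapping Tanaka↔Costa (Tanaka→Task T2 97 min, Costa→Task T1 31 min) adds 56.
No other one-to-one assignment undercuts 217 min.

Min total: 217 min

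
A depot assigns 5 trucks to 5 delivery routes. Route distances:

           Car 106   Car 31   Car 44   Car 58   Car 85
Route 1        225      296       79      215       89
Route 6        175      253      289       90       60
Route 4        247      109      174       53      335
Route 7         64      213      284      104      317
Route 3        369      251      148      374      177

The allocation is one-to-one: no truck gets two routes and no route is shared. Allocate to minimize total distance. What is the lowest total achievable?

Optimal: Car 106→Route 7 (64 km), Car 31→Route 4 (109 km), Car 44→Route 3 (148 km), Car 58→Route 6 (90 km), Car 85→Route 1 (89 km) — total 64+109+148+90+89 = 500 km.
Swapping Car 44↔Car 58 (Car 44→Route 6 289 km, Car 58→Route 3 374 km) adds 425.
No other one-to-one assignment undercuts 500 km.

Min total: 500 km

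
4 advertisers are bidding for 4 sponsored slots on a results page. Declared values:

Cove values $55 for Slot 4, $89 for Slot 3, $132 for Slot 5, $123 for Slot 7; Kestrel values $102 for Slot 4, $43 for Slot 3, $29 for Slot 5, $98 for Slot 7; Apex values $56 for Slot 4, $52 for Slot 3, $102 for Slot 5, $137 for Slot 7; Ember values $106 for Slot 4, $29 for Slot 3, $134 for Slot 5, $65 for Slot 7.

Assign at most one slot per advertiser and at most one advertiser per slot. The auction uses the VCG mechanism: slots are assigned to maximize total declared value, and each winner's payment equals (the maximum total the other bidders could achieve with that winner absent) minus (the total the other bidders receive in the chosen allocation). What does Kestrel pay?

Efficient allocation: Cove→Slot 3 ($89), Kestrel→Slot 4 ($102), Apex→Slot 7 ($137), Ember→Slot 5 ($134); total welfare W = $462.
Kestrel receives Slot 4 at value $102, so the others get W − 102 = $360.
Without Kestrel: best allocation of the remaining 3 bidders over all 4 slots is Cove→Slot 5 ($132), Apex→Slot 7 ($137), Ember→Slot 4 ($106), total $375.
VCG payment = (others' best without Kestrel) − (others' welfare with Kestrel) = 375 − 360 = $15.

Kestrel pays $15.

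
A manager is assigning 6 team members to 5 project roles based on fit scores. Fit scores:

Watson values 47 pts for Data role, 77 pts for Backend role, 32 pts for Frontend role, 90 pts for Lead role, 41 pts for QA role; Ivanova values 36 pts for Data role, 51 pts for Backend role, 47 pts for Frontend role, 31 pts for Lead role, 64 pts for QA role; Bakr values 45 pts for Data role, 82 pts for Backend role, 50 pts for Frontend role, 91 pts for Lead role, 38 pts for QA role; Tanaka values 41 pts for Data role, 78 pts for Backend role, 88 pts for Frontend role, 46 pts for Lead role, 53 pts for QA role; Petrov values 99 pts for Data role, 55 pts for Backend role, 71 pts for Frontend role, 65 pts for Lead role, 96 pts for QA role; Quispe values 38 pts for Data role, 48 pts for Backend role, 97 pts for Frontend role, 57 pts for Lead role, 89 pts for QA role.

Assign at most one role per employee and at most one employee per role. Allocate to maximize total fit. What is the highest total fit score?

Maximum total: 448 pts

Optimal: Petrov→Data role (99 pts), Bakr→Backend role (82 pts), Tanaka→Frontend role (88 pts), Watson→Lead role (90 pts), Quispe→QA role (89 pts) — total 99+82+88+90+89 = 448 pts.
Column-greedy (each role in turn goes to its best remaining employee) gives 432 pts, worse by 16.
Next-best assignment: Petrov→Data role, Watson→Backend role, Tanaka→Frontend role, Bakr→Lead role, Quispe→QA role = 444 pts.
Swapping Bakr↔Tanaka (Bakr→Frontend role 50 pts, Tanaka→Backend role 78 pts) loses 42.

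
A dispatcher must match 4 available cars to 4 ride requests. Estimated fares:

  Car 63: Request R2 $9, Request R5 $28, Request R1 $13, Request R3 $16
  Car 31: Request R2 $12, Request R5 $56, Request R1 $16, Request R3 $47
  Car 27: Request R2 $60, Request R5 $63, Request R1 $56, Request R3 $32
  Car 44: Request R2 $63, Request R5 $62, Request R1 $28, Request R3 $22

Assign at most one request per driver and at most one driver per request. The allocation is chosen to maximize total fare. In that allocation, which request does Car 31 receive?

Optimal: Car 63→Request R5 ($28), Car 31→Request R3 ($47), Car 27→Request R1 ($56), Car 44→Request R2 ($63) — total 28+47+56+63 = $194.
Column-greedy (each request in turn goes to its best remaining driver) gives $158, worse by 36.
Next-best assignment: Car 63→Request R3, Car 31→Request R5, Car 27→Request R1, Car 44→Request R2 = $191.
Swapping Car 63↔Car 31 (Car 63→Request R3 $16, Car 31→Request R5 $56) loses 3.
No other one-to-one assignment exceeds $194.
Car 31's own top request is Request R5 ($56), but forcing Car 31→Request R5 and reassigning the rest optimally gives only $191 — worse by 3.

Car 31 receives Request R3.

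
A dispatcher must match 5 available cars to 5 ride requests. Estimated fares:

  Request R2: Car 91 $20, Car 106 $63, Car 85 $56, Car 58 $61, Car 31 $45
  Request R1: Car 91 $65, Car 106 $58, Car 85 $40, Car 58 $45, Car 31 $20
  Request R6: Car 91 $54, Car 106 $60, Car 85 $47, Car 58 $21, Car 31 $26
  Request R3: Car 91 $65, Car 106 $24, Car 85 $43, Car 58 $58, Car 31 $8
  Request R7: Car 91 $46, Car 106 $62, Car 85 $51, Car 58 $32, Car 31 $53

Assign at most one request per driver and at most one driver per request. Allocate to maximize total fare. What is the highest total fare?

This is a one-to-one assignment (maximum-weight bipartite matching).
Optimal: Car 91→Request R1 ($65), Car 106→Request R6 ($60), Car 85→Request R2 ($56), Car 58→Request R3 ($58), Car 31→Request R7 ($53) — total 65+60+56+58+53 = $292.
Max-entry greedy (repeatedly take the single best remaining cell) gives $286, worse by 6.
Next-best assignment: Car 91→Request R1, Car 106→Request R2, Car 85→Request R6, Car 58→Request R3, Car 31→Request R7 = $286.
Checked against all permutations: $292 is optimal.

Max total: $292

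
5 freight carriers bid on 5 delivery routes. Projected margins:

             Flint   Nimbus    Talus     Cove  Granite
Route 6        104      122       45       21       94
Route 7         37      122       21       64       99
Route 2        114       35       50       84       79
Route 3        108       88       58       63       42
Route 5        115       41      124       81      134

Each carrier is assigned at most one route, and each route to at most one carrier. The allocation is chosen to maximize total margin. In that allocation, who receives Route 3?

Flint receives Route 3.

Optimal: Flint→Route 3 ($108k), Nimbus→Route 6 ($122k), Talus→Route 5 ($124k), Cove→Route 2 ($84k), Granite→Route 7 ($99k) — total 108+122+124+84+99 = $537k.
Next-best assignment: Flint→Route 3, Nimbus→Route 7, Talus→Route 5, Cove→Route 2, Granite→Route 6 = $532k.
Swapping Talus↔Flint (Talus→Route 3 $58k, Flint→Route 5 $115k) loses 59.
Flint's own top route is Route 5 ($115k), but forcing Flint→Route 5 and reassigning the rest optimally gives only $478k — worse by 59.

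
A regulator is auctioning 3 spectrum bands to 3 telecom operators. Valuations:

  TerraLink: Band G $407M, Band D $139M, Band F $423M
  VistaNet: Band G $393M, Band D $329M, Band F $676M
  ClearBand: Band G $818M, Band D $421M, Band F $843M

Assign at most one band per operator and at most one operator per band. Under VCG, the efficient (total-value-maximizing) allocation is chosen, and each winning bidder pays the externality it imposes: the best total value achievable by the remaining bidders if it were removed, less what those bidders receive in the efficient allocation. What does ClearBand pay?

ClearBand pays $268M.

Efficient allocation: TerraLink→Band D ($139M), VistaNet→Band F ($676M), ClearBand→Band G ($818M); total welfare W = $1633M.
ClearBand receives Band G at value $818M, so the others get W − 818 = $815M.
Without ClearBand: best allocation of the remaining 2 bidders over all 3 bands is TerraLink→Band G ($407M), VistaNet→Band F ($676M), total $1083M.
VCG payment = (others' best without ClearBand) − (others' welfare with ClearBand) = 1083 − 815 = $268M.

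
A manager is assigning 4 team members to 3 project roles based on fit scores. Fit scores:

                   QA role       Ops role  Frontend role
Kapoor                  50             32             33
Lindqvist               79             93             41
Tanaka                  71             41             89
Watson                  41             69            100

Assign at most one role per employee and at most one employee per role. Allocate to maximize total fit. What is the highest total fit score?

Optimal: Tanaka→QA role (71 pts), Lindqvist→Ops role (93 pts), Watson→Frontend role (100 pts) — total 71+93+100 = 264 pts.
Column-greedy (each role in turn goes to its best remaining employee) gives 237 pts, worse by 27.

Maximum total: 264 pts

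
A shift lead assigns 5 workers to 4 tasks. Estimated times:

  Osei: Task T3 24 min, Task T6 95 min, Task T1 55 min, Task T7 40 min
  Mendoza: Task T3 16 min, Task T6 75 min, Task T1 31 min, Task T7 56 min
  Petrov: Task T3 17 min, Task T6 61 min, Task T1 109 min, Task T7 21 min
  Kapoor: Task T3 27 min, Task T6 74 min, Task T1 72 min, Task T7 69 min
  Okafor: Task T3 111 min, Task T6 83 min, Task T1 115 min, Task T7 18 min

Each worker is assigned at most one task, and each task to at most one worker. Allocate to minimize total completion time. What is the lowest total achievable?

This is a one-to-one assignment (minimum-cost bipartite matching).
Optimal: Osei→Task T3 (24 min), Petrov→Task T6 (61 min), Mendoza→Task T1 (31 min), Okafor→Task T7 (18 min) — total 24+61+31+18 = 134 min.
Row-greedy (each worker in turn takes its cheapest remaining task) gives 150 min, worse by 16.
Every other assignment is strictly worse.

Min total: 134 min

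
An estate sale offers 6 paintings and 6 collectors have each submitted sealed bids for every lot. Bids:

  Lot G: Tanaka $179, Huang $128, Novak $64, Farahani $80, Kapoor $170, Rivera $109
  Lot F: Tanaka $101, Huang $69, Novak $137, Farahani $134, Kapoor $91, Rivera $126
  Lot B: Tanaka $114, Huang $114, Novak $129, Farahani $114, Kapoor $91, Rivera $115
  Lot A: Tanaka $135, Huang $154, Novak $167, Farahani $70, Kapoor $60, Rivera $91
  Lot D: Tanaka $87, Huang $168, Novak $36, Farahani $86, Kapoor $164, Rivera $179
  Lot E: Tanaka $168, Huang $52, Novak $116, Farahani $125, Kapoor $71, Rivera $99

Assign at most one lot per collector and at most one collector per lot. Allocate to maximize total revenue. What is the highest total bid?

This is the linear assignment problem.
Optimal: Tanaka→Lot E ($168), Huang→Lot A ($154), Novak→Lot B ($129), Farahani→Lot F ($134), Kapoor→Lot G ($170), Rivera→Lot D ($179) — total 168+154+129+134+170+179 = $934.
Row-greedy (each collector in turn takes its best remaining lot) gives $838, worse by 96.
Swapping Kapoor↔Novak (Kapoor→Lot B $91, Novak→Lot G $64) loses 144.
Checked against all permutations: $934 is optimal.

Max total: $934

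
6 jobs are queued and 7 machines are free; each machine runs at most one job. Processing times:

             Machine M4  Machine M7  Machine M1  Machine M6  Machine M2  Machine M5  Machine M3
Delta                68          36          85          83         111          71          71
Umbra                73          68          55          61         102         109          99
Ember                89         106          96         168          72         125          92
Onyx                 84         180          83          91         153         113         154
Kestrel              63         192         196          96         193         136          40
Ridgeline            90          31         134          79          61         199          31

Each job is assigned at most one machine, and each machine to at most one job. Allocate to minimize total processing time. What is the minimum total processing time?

Optimal: Delta→Machine M7 (36 min), Umbra→Machine M6 (61 min), Ember→Machine M2 (72 min), Onyx→Machine M1 (83 min), Kestrel→Machine M4 (63 min), Ridgeline→Machine M3 (31 min) — total 36+61+72+83+63+31 = 346 min.
Min-entry greedy (repeatedly take the single cheapest remaining cell) gives 357 min, worse by 11.
Every other assignment is strictly worse.

Min total: 346 min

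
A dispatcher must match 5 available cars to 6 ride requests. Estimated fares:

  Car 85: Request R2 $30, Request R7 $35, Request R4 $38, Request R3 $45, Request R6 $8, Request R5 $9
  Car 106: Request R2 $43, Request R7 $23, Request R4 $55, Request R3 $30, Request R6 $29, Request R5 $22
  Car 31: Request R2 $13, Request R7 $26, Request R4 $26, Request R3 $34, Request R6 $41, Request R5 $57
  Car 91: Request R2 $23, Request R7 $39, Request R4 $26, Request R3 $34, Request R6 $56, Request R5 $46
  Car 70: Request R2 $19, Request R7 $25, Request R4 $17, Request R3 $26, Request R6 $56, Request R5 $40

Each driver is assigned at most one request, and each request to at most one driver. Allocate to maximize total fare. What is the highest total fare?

Max total: $252

Optimal: Car 85→Request R3 ($45), Car 106→Request R4 ($55), Car 31→Request R5 ($57), Car 91→Request R7 ($39), Car 70→Request R6 ($56) — total 45+55+57+39+56 = $252.
Max-entry greedy (repeatedly take the single best remaining cell) gives $238, worse by 14.
Next-best assignment: Car 85→Request R3, Car 106→Request R2, Car 31→Request R5, Car 91→Request R7, Car 70→Request R6 = $240.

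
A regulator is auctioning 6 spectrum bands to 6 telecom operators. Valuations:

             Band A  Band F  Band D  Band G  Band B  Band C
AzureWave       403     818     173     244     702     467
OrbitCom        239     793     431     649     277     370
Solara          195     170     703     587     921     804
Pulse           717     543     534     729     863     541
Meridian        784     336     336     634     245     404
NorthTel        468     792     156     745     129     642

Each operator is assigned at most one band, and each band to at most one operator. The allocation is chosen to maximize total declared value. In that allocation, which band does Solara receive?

Solara receives Band D.

Optimal: AzureWave→Band F ($818M), OrbitCom→Band G ($649M), Solara→Band D ($703M), Pulse→Band B ($863M), Meridian→Band A ($784M), NorthTel→Band C ($642M) — total 818+649+703+863+784+642 = $4459M.
Max-entry greedy (repeatedly take the single best remaining cell) gives $4240M, worse by 219.
No other one-to-one assignment exceeds $4459M.
Solara's own top band is Band B ($921M), but forcing Solara→Band B and reassigning the rest optimally gives only $4348M — worse by 111.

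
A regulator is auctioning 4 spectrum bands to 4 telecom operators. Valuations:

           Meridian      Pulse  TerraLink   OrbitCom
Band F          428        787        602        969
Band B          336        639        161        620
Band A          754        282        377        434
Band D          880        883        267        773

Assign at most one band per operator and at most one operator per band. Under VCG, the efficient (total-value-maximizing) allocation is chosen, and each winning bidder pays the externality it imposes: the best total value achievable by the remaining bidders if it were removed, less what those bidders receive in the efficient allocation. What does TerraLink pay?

Efficient allocation: Meridian→Band D ($880M), Pulse→Band B ($639M), TerraLink→Band A ($377M), OrbitCom→Band F ($969M); total welfare W = $2865M.
TerraLink receives Band A at value $377M, so the others get W − 377 = $2488M.
Without TerraLink: best allocation of the remaining 3 bidders over all 4 bands is Meridian→Band A ($754M), Pulse→Band D ($883M), OrbitCom→Band F ($969M), total $2606M.
VCG payment = (others' best without TerraLink) − (others' welfare with TerraLink) = 2606 − 2488 = $118M.

TerraLink pays $118M.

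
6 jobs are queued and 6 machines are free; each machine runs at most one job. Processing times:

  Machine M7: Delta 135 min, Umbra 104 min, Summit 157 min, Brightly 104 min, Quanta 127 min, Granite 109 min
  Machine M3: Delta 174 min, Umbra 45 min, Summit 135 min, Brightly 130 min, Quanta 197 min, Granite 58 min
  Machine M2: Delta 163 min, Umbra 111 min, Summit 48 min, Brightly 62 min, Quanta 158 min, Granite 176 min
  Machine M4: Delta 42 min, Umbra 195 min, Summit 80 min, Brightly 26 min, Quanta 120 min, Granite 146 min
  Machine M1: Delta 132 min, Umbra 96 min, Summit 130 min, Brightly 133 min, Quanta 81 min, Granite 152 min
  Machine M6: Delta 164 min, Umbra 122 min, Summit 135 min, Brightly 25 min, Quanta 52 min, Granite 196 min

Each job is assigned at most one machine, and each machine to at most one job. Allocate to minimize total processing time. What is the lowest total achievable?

Optimal: Delta→Machine M4 (42 min), Umbra→Machine M3 (45 min), Summit→Machine M2 (48 min), Brightly→Machine M6 (25 min), Quanta→Machine M1 (81 min), Granite→Machine M7 (109 min) — total 42+45+48+25+81+109 = 350 min.
Column-greedy (each machine in turn goes to its cheapest remaining job) gives 481 min, worse by 131.
No other one-to-one assignment undercuts 350 min.

Minimum total: 350 min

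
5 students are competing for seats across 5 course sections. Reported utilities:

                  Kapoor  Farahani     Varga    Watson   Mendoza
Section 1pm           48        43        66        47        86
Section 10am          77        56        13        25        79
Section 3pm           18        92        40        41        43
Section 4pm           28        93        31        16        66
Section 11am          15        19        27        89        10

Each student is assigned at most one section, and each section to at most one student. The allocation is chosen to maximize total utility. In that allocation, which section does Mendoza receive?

Optimal: Kapoor→Section 10am (77 points), Farahani→Section 3pm (92 points), Varga→Section 1pm (66 points), Watson→Section 11am (89 points), Mendoza→Section 4pm (66 points) — total 77+92+66+89+66 = 390 points.
Column-greedy (each section in turn goes to its best remaining student) gives 375 points, worse by 15.
Swapping Kapoor↔Farahani (Kapoor→Section 3pm 18 points, Farahani→Section 10am 56 points) loses 95.
Mendoza's own top section is Section 1pm (86 points), but forcing Mendoza→Section 1pm and reassigning the rest optimally gives only 385 points — worse by 5.

Mendoza receives Section 4pm.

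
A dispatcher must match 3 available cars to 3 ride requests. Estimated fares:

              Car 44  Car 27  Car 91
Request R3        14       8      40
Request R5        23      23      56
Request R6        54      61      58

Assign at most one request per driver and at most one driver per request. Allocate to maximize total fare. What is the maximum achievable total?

Max total: $131

This is the linear assignment problem.
Optimal: Car 44→Request R3 ($14), Car 27→Request R6 ($61), Car 91→Request R5 ($56) — total 14+61+56 = $131.
Column-greedy (each request in turn goes to its best remaining driver) gives $124, worse by 7.
Next-best assignment: Car 44→Request R5, Car 27→Request R6, Car 91→Request R3 = $124.
Every other assignment is strictly worse.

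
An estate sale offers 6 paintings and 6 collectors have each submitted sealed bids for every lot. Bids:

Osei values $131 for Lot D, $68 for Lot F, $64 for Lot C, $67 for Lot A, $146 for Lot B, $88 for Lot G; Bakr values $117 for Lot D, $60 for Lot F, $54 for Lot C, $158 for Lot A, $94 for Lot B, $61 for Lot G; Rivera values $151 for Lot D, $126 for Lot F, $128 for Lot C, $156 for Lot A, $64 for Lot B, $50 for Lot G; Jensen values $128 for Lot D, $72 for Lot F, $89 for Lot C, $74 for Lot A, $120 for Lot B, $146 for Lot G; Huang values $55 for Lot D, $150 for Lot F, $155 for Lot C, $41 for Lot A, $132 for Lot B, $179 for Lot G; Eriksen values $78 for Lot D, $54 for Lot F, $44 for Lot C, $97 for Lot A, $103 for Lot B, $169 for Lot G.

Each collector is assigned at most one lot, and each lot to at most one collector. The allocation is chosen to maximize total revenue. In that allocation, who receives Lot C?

This is the linear assignment problem.
Optimal: Osei→Lot B ($146), Bakr→Lot A ($158), Rivera→Lot F ($126), Jensen→Lot D ($128), Huang→Lot C ($155), Eriksen→Lot G ($169) — total 146+158+126+128+155+169 = $882.
Huang's own top lot is Lot G ($179), but forcing Huang→Lot G and reassigning the rest optimally gives only $793 — worse by 89.

Huang receives Lot C.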